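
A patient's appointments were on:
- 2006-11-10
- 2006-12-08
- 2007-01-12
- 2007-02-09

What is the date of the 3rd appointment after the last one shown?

2007-05-11

Gaps: 28, 35, 28 days — a mix of 28 and 35. Every date is a Friday.
Each is the 2nd Friday of its month.
2nd Friday of March 2007: 2007-03-09.
2nd Friday of April 2007: 2007-04-13.
May 2007 — 2nd Friday is 2007-05-11.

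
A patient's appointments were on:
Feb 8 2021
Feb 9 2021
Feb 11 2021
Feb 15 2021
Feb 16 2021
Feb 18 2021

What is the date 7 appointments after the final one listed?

Gaps: 1, 2, 4, 1, 2 days — not constant, but cyclic with period 3.
The events fall on every Monday, Tuesday and Thursday.
Next Monday: Feb 22 2021.
Next Tuesday: Feb 23 2021.
The following Thursday is Feb 25 2021.
The following Monday is Mar 1 2021.
Next Tuesday: Mar 2 2021.
Next Thursday: Mar 4 2021.
The following Monday is Mar 8 2021.

Mar 8 2021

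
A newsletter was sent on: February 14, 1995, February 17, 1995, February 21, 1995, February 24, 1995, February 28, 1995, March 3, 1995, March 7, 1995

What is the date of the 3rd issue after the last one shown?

March 17, 1995

Every event lands on a Tuesday or Friday (gaps cycle 3, 4, 3, 4, 3, 4).
So the schedule is: every Tuesday and Friday.
The following Friday is March 10, 1995.
Next Tuesday: March 14, 1995.
The following Friday is March 17, 1995.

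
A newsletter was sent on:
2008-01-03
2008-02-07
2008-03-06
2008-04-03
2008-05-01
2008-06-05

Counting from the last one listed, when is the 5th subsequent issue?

Gaps: 35, 28, 28, 28, 35 days — a mix of 28 and 35. Every date is a Thursday.
Each is the 1st Thursday of its month.
July 2008 — 1st Thursday is 2008-07-03.
August 2008 — 1st Thursday is 2008-08-07.
September 2008 — 1st Thursday is 2008-09-04.
1st Thursday of October 2008: 2008-10-02.
November 2008 — 1st Thursday is 2008-11-06.

2008-11-06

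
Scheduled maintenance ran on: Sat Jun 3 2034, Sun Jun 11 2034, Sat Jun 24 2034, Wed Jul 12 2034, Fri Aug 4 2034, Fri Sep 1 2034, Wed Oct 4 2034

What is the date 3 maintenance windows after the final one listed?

Intervals are 8, 13, 18, 23, 28, 33 days — an arithmetic progression with common difference 5.
Next gap: 38 days. Wed Oct 4 2034 + 38 days = Sat Nov 11 2034.
Next gap: 43 days. Sat Nov 11 2034 + 43 days = Sun Dec 24 2034.
Next gap: 48 days. Sun Dec 24 2034 + 48 days = Sat Feb 10 2035.

Sat Feb 10 2035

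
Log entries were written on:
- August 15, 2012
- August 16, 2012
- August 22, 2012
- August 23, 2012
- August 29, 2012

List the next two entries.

Gaps: 1, 6, 1, 6 days — not constant, but cyclic with period 2.
The events fall on every Wednesday and Thursday.
Next Thursday: August 30, 2012.
Next Wednesday: September 5, 2012.

August 30, 2012; September 5, 2012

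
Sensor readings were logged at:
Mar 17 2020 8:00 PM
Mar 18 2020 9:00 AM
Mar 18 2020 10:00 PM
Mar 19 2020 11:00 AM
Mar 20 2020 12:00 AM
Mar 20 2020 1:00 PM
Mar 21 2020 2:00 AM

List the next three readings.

The interval is a steady 13 hours (13, 13, 13, 13, 13, 13).
Mar 21 2020 2:00 AM + 13 h = Mar 21 2020 3:00 PM.
Mar 21 2020 3:00 PM + 13 h = Mar 22 2020 4:00 AM.
Mar 22 2020 4:00 AM + 13 h = Mar 22 2020 5:00 PM.

Mar 21 2020 3:00 PM, Mar 22 2020 4:00 AM, Mar 22 2020 5:00 PM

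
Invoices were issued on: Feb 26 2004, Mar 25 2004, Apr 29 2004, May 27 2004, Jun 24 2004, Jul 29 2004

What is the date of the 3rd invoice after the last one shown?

Oct 28 2004

Every date is a Thursday; gaps 28, 35, 28, 28, 35 days.
Each is the last Thursday of its month (at least one falls on the 29th or later, ruling out '4th Thursday').
August 2004 ends with Thursday Aug 26 2004.
Last Thursday of September 2004: Sep 30 2004.
Last Thursday of October 2004: Oct 28 2004.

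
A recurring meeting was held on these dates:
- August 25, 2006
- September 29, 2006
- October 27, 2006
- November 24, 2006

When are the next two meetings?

December 29, 2006; January 26, 2007

All Fridays; the gaps (35, 28, 28) vary with month length.
This is the last Friday of each month.
December 2006 ends with Friday December 29, 2006.
Last Friday of January 2007: January 26, 2007.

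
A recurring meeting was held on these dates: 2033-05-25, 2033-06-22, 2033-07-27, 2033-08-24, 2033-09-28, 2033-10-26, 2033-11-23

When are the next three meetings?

2033-12-28, 2034-01-25, 2034-02-22

All dates are Wednesdays, 28, 35, 28, 35, 28, 28 days apart.
Specifically, the 4th Wednesday of each month.
December 2033 — 4th Wednesday is 2033-12-28.
January 2034 — 4th Wednesday is 2034-01-25.
4th Wednesday of February 2034: 2034-02-22.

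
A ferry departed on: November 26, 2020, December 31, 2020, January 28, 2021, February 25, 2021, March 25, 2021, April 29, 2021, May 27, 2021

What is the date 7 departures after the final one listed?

December 30, 2021

These are Thursdays with 35, 28, 28, 28, 35, 28-day gaps.
Each is the final Thursday of its month — December 31, 2020 is past the 28th, so '4th Thursday' doesn't fit.
June 2021 ends with Thursday June 24, 2021.
July 2021 ends with Thursday July 29, 2021.
August 2021 ends with Thursday August 26, 2021.
September 2021 ends with Thursday September 30, 2021.
October 2021 ends with Thursday October 28, 2021.
November 2021 ends with Thursday November 25, 2021.
December 2021 ends with Thursday December 30, 2021.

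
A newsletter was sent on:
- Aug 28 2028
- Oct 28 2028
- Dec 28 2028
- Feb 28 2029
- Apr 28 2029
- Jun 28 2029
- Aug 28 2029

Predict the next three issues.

Each date is the 28th; the gaps (61, 61, 62, 59, 61, 61) track the month lengths.
The rule is the 28th of every 2 months.
October 2029: Oct 28 2029.
Next: December 2029 → Dec 28 2029.
February 2030: Feb 28 2030.

Oct 28 2029, Dec 28 2029, Feb 28 2030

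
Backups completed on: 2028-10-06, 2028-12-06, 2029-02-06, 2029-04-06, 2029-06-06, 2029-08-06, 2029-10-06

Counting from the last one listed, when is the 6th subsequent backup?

The day-of-month is always 6 (61, 62, 59, 61, 61, 61 days between events).
So this recurs on the 6th of every 2 months.
Next: December 2029 → 2029-12-06.
Next: February 2030 → 2030-02-06.
April 2030: 2030-04-06.
June 2030: 2030-06-06.
August 2030: 2030-08-06.
October 2030: 2030-10-06.

2030-10-06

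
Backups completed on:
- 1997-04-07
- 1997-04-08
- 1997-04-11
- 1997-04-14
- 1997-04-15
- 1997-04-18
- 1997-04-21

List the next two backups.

The gap pattern 1, 3, 3, 1, 3, 3 repeats every 3 events.
These are the Mondays, Tuesdays and Fridays of each week.
The following Tuesday is 1997-04-22.
The following Friday is 1997-04-25.

1997-04-22, 1997-04-25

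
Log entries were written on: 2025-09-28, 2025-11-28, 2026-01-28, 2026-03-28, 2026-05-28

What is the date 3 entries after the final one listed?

2026-11-28

Each date is the 28th; the gaps (61, 61, 59, 61) track the month lengths.
The rule is the 28th of every 2 months.
July 2026: 2026-07-28.
Next: September 2026 → 2026-09-28.
Next: November 2026 → 2026-11-28.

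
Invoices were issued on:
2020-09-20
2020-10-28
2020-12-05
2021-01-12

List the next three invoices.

2021-02-19, 2021-03-29, 2021-05-06

The spacing is 38, 38, 38 days — always 38 days.
2021-01-12 + 38 days = 2021-02-19.
2021-02-19 + 38 days = 2021-03-29.
2021-03-29 + 38 days = 2021-05-06.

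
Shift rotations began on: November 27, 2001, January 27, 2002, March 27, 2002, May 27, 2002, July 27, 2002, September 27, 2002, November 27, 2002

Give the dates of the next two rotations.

January 27, 2003; March 27, 2003

The day-of-month is always 27 (61, 59, 61, 61, 62, 61 days between events).
So this recurs on the 27th of every 2 months.
January 2003: January 27, 2003.
Next: March 2003 → March 27, 2003.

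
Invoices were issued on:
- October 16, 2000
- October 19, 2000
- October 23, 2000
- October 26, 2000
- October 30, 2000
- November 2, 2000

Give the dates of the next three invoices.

November 6, 2000; November 9, 2000; November 13, 2000

Every event lands on a Monday or Thursday (gaps cycle 3, 4, 3, 4, 3).
So the schedule is: every Monday and Thursday.
The following Monday is November 6, 2000.
The following Thursday is November 9, 2000.
The following Monday is November 13, 2000.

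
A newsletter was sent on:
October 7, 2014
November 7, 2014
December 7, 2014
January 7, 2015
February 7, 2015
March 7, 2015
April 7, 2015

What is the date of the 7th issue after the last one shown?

Each date is the 7th; the gaps (31, 30, 31, 31, 28, 31) track the month lengths.
The rule is the 7th of each month.
May 2015: May 7, 2015.
Next: June 2015 → June 7, 2015.
July 2015: July 7, 2015.
August 2015: August 7, 2015.
September 2015: September 7, 2015.
October 2015: October 7, 2015.
Next: November 2015 → November 7, 2015.

November 7, 2015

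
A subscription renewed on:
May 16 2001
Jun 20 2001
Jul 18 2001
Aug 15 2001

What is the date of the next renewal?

All dates are Wednesdays, 35, 28, 28 days apart.
Specifically, the 3rd Wednesday of each month.
September 2001 — 3rd Wednesday is Sep 19 2001.

Sep 19 2001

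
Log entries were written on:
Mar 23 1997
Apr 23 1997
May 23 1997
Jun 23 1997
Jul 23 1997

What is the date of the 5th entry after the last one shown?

Dec 23 1997

Each date is the 23rd; the gaps (31, 30, 31, 30) track the month lengths.
The rule is the 23rd of each month.
Next: August 1997 → Aug 23 1997.
Next: September 1997 → Sep 23 1997.
October 1997: Oct 23 1997.
Next: November 1997 → Nov 23 1997.
December 1997: Dec 23 1997.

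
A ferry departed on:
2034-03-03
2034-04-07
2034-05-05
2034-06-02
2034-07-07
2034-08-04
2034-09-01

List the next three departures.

2034-10-06, 2034-11-03, 2034-12-01

Gaps: 35, 28, 28, 35, 28, 28 days — a mix of 28 and 35. Every date is a Friday.
Each is the 1st Friday of its month.
1st Friday of October 2034: 2034-10-06.
November 2034 — 1st Friday is 2034-11-03.
1st Friday of December 2034: 2034-12-01.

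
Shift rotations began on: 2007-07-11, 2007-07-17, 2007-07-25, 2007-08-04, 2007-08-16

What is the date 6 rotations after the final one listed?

2007-12-08

Gaps: 6, 8, 10, 12 days — each gap is 2 larger than the previous one.
Next gap: 14 days. 2007-08-16 + 14 days = 2007-08-30.
Next gap: 16 days. 2007-08-30 + 16 days = 2007-09-15.
Next gap: 18 days. 2007-09-15 + 18 days = 2007-10-03.
Next gap: 20 days. 2007-10-03 + 20 days = 2007-10-23.
Next gap: 22 days. 2007-10-23 + 22 days = 2007-11-14.
Next gap: 24 days. 2007-11-14 + 24 days = 2007-12-08.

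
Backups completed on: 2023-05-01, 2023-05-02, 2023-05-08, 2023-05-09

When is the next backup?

Gaps: 1, 6, 1 days — not constant, but cyclic with period 2.
The events fall on every Monday and Tuesday.
The following Monday is 2023-05-15.

2023-05-15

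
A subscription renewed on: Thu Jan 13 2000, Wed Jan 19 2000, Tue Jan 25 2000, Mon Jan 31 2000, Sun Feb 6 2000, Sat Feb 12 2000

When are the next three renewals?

Every event comes 6 days after the last (6, 6, 6, 6, 6).
Sat Feb 12 2000 + 6 days = Fri Feb 18 2000.
Fri Feb 18 2000 + 6 days = Thu Feb 24 2000.
Thu Feb 24 2000 + 6 days = Wed Mar 1 2000.

Fri Feb 18 2000, Thu Feb 24 2000, Wed Mar 1 2000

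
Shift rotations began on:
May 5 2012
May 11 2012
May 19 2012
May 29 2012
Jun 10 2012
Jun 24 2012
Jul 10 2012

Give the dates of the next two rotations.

Jul 28 2012, Aug 17 2012

Gaps: 6, 8, 10, 12, 14, 16 days — each gap is 2 larger than the previous one.
Next gap: 18 days. Jul 10 2012 + 18 days = Jul 28 2012.
Next gap: 20 days. Jul 28 2012 + 20 days = Aug 17 2012.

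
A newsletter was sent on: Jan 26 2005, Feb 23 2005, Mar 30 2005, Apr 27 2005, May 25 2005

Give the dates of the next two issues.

Jun 29 2005, Jul 27 2005

All Wednesdays; the gaps (28, 35, 28, 28) vary with month length.
This is the last Wednesday of each month.
Last Wednesday of June 2005: Jun 29 2005.
July 2005 ends with Wednesday Jul 27 2005.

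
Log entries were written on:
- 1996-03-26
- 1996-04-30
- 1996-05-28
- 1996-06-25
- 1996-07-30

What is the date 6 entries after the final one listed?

Every date is a Tuesday; gaps 35, 28, 28, 35 days.
Each is the last Tuesday of its month (at least one falls on the 29th or later, ruling out '4th Tuesday').
August 1996 ends with Tuesday 1996-08-27.
September 1996 ends with Tuesday 1996-09-24.
Last Tuesday of October 1996: 1996-10-29.
Last Tuesday of November 1996: 1996-11-26.
Last Tuesday of December 1996: 1996-12-31.
January 1997 ends with Tuesday 1997-01-28.

1997-01-28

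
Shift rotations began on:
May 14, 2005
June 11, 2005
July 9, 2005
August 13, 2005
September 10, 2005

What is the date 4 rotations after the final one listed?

January 14, 2006

These are Saturdays at 28- or 35-day spacing (28, 28, 35, 28).
The pattern: 2nd Saturday of the month.
October 2005 — 2nd Saturday is October 8, 2005.
2nd Saturday of November 2005: November 12, 2005.
2nd Saturday of December 2005: December 10, 2005.
January 2006 — 2nd Saturday is January 14, 2006.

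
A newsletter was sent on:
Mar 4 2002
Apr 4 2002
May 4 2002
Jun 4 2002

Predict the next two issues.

Jul 4 2002, Aug 4 2002

Each date is the 4th; the gaps (31, 30, 31) track the month lengths.
The rule is the 4th of each month.
July 2002: Jul 4 2002.
August 2002: Aug 4 2002.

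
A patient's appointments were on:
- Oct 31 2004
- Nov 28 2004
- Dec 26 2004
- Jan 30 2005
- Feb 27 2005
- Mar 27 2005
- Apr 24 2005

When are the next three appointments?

Every date is a Sunday; gaps 28, 28, 35, 28, 28, 28 days.
Each is the last Sunday of its month (at least one falls on the 29th or later, ruling out '4th Sunday').
Last Sunday of May 2005: May 29 2005.
Last Sunday of June 2005: Jun 26 2005.
Last Sunday of July 2005: Jul 31 2005.

May 29 2005, Jun 26 2005, Jul 31 2005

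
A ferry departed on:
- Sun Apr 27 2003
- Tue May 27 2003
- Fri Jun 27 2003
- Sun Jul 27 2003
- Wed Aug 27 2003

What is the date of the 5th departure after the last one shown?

Tue Jan 27 2004

The day-of-month is always 27 (30, 31, 30, 31 days between events).
So this recurs on the 27th of each month.
Next: September 2003 → Sat Sep 27 2003.
October 2003: Mon Oct 27 2003.
November 2003: Thu Nov 27 2003.
Next: December 2003 → Sat Dec 27 2003.
January 2004: Tue Jan 27 2004.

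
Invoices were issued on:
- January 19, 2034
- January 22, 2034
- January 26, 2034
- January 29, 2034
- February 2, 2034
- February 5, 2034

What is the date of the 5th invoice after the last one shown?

February 23, 2034

Every event lands on a Thursday or Sunday (gaps cycle 3, 4, 3, 4, 3).
So the schedule is: every Thursday and Sunday.
Next Thursday: February 9, 2034.
The following Sunday is February 12, 2034.
Next Thursday: February 16, 2034.
Next Sunday: February 19, 2034.
The following Thursday is February 23, 2034.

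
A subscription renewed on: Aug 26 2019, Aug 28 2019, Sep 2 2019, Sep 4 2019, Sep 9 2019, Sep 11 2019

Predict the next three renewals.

Every event lands on a Monday or Wednesday (gaps cycle 2, 5, 2, 5, 2).
So the schedule is: every Monday and Wednesday.
The following Monday is Sep 16 2019.
Next Wednesday: Sep 18 2019.
The following Monday is Sep 23 2019.

Sep 16 2019, Sep 18 2019, Sep 23 2019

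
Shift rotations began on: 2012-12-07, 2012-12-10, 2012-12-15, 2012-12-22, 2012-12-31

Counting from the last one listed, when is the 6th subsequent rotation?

The spacing grows by 2 each time: 3, 5, 7, 9 days.
Next gap: 11 days. 2012-12-31 + 11 days = 2013-01-11.
Next gap: 13 days. 2013-01-11 + 13 days = 2013-01-24.
Next gap: 15 days. 2013-01-24 + 15 days = 2013-02-08.
Next gap: 17 days. 2013-02-08 + 17 days = 2013-02-25.
Next gap: 19 days. 2013-02-25 + 19 days = 2013-03-16.
Next gap: 21 days. 2013-03-16 + 21 days = 2013-04-06.

2013-04-06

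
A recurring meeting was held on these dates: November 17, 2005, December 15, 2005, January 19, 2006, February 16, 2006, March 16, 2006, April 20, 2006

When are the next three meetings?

Gaps: 28, 35, 28, 28, 35 days — a mix of 28 and 35. Every date is a Thursday.
Each is the 3rd Thursday of its month.
3rd Thursday of May 2006: May 18, 2006.
June 2006 — 3rd Thursday is June 15, 2006.
July 2006 — 3rd Thursday is July 20, 2006.

May 18, 2006; June 15, 2006; July 20, 2006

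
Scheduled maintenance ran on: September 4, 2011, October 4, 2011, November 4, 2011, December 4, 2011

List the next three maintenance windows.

The day-of-month is always 4 (30, 31, 30 days between events).
So this recurs on the 4th of each month.
Next: January 2012 → January 4, 2012.
February 2012: February 4, 2012.
March 2012: March 4, 2012.

January 4, 2012; February 4, 2012; March 4, 2012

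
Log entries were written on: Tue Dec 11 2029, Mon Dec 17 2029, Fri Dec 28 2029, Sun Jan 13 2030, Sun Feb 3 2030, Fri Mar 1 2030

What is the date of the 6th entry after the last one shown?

Sun Nov 17 2030

Intervals are 6, 11, 16, 21, 26 days — an arithmetic progression with common difference 5.
Next gap: 31 days. Fri Mar 1 2030 + 31 days = Mon Apr 1 2030.
Next gap: 36 days. Mon Apr 1 2030 + 36 days = Tue May 7 2030.
Next gap: 41 days. Tue May 7 2030 + 41 days = Mon Jun 17 2030.
Next gap: 46 days. Mon Jun 17 2030 + 46 days = Fri Aug 2 2030.
Next gap: 51 days. Fri Aug 2 2030 + 51 days = Sun Sep 22 2030.
Next gap: 56 days. Sun Sep 22 2030 + 56 days = Sun Nov 17 2030.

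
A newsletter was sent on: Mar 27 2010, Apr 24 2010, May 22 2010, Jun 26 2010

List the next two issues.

Jul 24 2010, Aug 28 2010

These are Saturdays at 28- or 35-day spacing (28, 28, 35).
The pattern: 4th Saturday of the month.
July 2010 — 4th Saturday is Jul 24 2010.
August 2010 — 4th Saturday is Aug 28 2010.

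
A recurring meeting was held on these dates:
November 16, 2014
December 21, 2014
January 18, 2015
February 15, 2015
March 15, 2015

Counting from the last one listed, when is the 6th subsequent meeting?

Gaps: 35, 28, 28, 28 days — a mix of 28 and 35. Every date is a Sunday.
Each is the 3rd Sunday of its month.
April 2015 — 3rd Sunday is April 19, 2015.
3rd Sunday of May 2015: May 17, 2015.
June 2015 — 3rd Sunday is June 21, 2015.
3rd Sunday of July 2015: July 19, 2015.
3rd Sunday of August 2015: August 16, 2015.
3rd Sunday of September 2015: September 20, 2015.

September 20, 2015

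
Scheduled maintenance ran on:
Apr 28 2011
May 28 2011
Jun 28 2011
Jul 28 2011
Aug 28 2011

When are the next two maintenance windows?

Sep 28 2011, Oct 28 2011

Each date is the 28th; the gaps (30, 31, 30, 31) track the month lengths.
The rule is the 28th of each month.
Next: September 2011 → Sep 28 2011.
October 2011: Oct 28 2011.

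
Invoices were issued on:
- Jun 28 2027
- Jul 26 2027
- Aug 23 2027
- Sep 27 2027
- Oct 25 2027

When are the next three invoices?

All dates are Mondays, 28, 28, 35, 28 days apart.
Specifically, the 4th Monday of each month.
November 2027 — 4th Monday is Nov 22 2027.
December 2027 — 4th Monday is Dec 27 2027.
4th Monday of January 2028: Jan 24 2028.

Nov 22 2027, Dec 27 2027, Jan 24 2028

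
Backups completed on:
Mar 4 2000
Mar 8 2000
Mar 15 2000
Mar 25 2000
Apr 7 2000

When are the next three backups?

The spacing grows by 3 each time: 4, 7, 10, 13 days.
Next gap: 16 days. Apr 7 2000 + 16 days = Apr 23 2000.
Next gap: 19 days. Apr 23 2000 + 19 days = May 12 2000.
Next gap: 22 days. May 12 2000 + 22 days = Jun 3 2000.

Apr 23 2000, May 12 2000, Jun 3 2000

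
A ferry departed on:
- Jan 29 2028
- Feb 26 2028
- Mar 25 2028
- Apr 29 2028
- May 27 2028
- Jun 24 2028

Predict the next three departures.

Every date is a Saturday; gaps 28, 28, 35, 28, 28 days.
Each is the last Saturday of its month (at least one falls on the 29th or later, ruling out '4th Saturday').
Last Saturday of July 2028: Jul 29 2028.
Last Saturday of August 2028: Aug 26 2028.
September 2028 ends with Saturday Sep 30 2028.

Jul 29 2028, Aug 26 2028, Sep 30 2028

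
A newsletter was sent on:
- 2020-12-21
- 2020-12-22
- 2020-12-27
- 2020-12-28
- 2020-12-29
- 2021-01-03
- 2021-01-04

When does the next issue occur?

The gap pattern 1, 5, 1, 1, 5, 1 repeats every 3 events.
These are the Mondays, Tuesdays and Sundays of each week.
The following Tuesday is 2021-01-05.

2021-01-05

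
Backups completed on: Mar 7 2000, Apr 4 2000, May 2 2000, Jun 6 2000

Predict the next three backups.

These are Tuesdays at 28- or 35-day spacing (28, 28, 35).
The pattern: 1st Tuesday of the month.
July 2000 — 1st Tuesday is Jul 4 2000.
1st Tuesday of August 2000: Aug 1 2000.
September 2000 — 1st Tuesday is Sep 5 2000.

Jul 4 2000, Aug 1 2000, Sep 5 2000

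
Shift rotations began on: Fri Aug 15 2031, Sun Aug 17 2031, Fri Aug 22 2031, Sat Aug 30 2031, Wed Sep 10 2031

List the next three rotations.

Wed Sep 24 2031, Sat Oct 11 2031, Fri Oct 31 2031

Intervals are 2, 5, 8, 11 days — an arithmetic progression with common difference 3.
Next gap: 14 days. Wed Sep 10 2031 + 14 days = Wed Sep 24 2031.
Next gap: 17 days. Wed Sep 24 2031 + 17 days = Sat Oct 11 2031.
Next gap: 20 days. Sat Oct 11 2031 + 20 days = Fri Oct 31 2031.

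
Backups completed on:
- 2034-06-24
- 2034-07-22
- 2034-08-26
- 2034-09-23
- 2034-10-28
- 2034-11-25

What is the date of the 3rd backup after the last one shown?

2035-02-24

These are Saturdays at 28- or 35-day spacing (28, 35, 28, 35, 28).
The pattern: 4th Saturday of the month.
December 2034 — 4th Saturday is 2034-12-23.
January 2035 — 4th Saturday is 2035-01-27.
February 2035 — 4th Saturday is 2035-02-24.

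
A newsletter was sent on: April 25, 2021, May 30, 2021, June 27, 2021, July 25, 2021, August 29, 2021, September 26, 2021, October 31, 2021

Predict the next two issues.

November 28, 2021; December 26, 2021

These are Sundays with 35, 28, 28, 35, 28, 35-day gaps.
Each is the final Sunday of its month — May 30, 2021 is past the 28th, so '4th Sunday' doesn't fit.
Last Sunday of November 2021: November 28, 2021.
Last Sunday of December 2021: December 26, 2021.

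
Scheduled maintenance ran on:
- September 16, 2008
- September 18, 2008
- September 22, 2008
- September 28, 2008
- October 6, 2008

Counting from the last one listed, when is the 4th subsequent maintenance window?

November 27, 2008

Gaps: 2, 4, 6, 8 days — each gap is 2 larger than the previous one.
Next gap: 10 days. October 6, 2008 + 10 days = October 16, 2008.
Next gap: 12 days. October 16, 2008 + 12 days = October 28, 2008.
Next gap: 14 days. October 28, 2008 + 14 days = November 11, 2008.
Next gap: 16 days. November 11, 2008 + 16 days = November 27, 2008.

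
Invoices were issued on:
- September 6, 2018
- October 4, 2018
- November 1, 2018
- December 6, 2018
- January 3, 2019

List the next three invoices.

All dates are Thursdays, 28, 28, 35, 28 days apart.
Specifically, the 1st Thursday of each month.
1st Thursday of February 2019: February 7, 2019.
March 2019 — 1st Thursday is March 7, 2019.
April 2019 — 1st Thursday is April 4, 2019.

February 7, 2019; March 7, 2019; April 4, 2019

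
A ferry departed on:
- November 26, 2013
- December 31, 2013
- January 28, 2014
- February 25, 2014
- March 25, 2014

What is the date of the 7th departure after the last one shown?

These are Tuesdays with 35, 28, 28, 28-day gaps.
Each is the final Tuesday of its month — December 31, 2013 is past the 28th, so '4th Tuesday' doesn't fit.
April 2014 ends with Tuesday April 29, 2014.
May 2014 ends with Tuesday May 27, 2014.
June 2014 ends with Tuesday June 24, 2014.
Last Tuesday of July 2014: July 29, 2014.
August 2014 ends with Tuesday August 26, 2014.
September 2014 ends with Tuesday September 30, 2014.
October 2014 ends with Tuesday October 28, 2014.

October 28, 2014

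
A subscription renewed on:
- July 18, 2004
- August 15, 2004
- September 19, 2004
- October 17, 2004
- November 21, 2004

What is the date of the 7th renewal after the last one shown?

All dates are Sundays, 28, 35, 28, 35 days apart.
Specifically, the 3rd Sunday of each month.
3rd Sunday of December 2004: December 19, 2004.
3rd Sunday of January 2005: January 16, 2005.
February 2005 — 3rd Sunday is February 20, 2005.
March 2005 — 3rd Sunday is March 20, 2005.
April 2005 — 3rd Sunday is April 17, 2005.
May 2005 — 3rd Sunday is May 15, 2005.
June 2005 — 3rd Sunday is June 19, 2005.

June 19, 2005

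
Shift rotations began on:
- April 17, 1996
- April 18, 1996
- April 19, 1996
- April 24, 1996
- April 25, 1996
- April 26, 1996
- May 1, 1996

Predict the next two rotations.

Every event lands on a Wednesday or Thursday or Friday (gaps cycle 1, 1, 5, 1, 1, 5).
So the schedule is: every Wednesday, Thursday and Friday.
Next Thursday: May 2, 1996.
Next Friday: May 3, 1996.

May 2, 1996; May 3, 1996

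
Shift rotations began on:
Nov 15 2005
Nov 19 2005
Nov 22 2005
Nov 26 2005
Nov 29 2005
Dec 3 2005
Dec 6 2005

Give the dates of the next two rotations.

Gaps: 4, 3, 4, 3, 4, 3 days — not constant, but cyclic with period 2.
The events fall on every Tuesday and Saturday.
Next Saturday: Dec 10 2005.
The following Tuesday is Dec 13 2005.

Dec 10 2005, Dec 13 2005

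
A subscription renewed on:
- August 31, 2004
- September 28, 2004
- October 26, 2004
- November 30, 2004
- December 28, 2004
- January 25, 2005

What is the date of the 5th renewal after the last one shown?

These are Tuesdays with 28, 28, 35, 28, 28-day gaps.
Each is the final Tuesday of its month — August 31, 2004 is past the 28th, so '4th Tuesday' doesn't fit.
February 2005 ends with Tuesday February 22, 2005.
March 2005 ends with Tuesday March 29, 2005.
Last Tuesday of April 2005: April 26, 2005.
May 2005 ends with Tuesday May 31, 2005.
Last Tuesday of June 2005: June 28, 2005.

June 28, 2005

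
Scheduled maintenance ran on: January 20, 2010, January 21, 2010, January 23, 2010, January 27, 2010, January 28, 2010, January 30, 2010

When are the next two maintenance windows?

The gap pattern 1, 2, 4, 1, 2 repeats every 3 events.
These are the Wednesdays, Thursdays and Saturdays of each week.
The following Wednesday is February 3, 2010.
The following Thursday is February 4, 2010.

February 3, 2010; February 4, 2010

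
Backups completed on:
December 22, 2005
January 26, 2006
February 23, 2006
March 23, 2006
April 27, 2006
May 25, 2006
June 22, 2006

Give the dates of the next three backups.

These are Thursdays at 28- or 35-day spacing (35, 28, 28, 35, 28, 28).
The pattern: 4th Thursday of the month.
July 2006 — 4th Thursday is July 27, 2006.
4th Thursday of August 2006: August 24, 2006.
4th Thursday of September 2006: September 28, 2006.

July 27, 2006; August 24, 2006; September 28, 2006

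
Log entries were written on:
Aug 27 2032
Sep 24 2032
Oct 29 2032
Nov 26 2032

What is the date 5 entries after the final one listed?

Every date is a Friday; gaps 28, 35, 28 days.
Each is the last Friday of its month (at least one falls on the 29th or later, ruling out '4th Friday').
December 2032 ends with Friday Dec 31 2032.
Last Friday of January 2033: Jan 28 2033.
Last Friday of February 2033: Feb 25 2033.
March 2033 ends with Friday Mar 25 2033.
April 2033 ends with Friday Apr 29 2033.

Apr 29 2033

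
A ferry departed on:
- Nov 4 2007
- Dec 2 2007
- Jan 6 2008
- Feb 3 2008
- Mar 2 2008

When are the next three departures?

Gaps: 28, 35, 28, 28 days — a mix of 28 and 35. Every date is a Sunday.
Each is the 1st Sunday of its month.
April 2008 — 1st Sunday is Apr 6 2008.
1st Sunday of May 2008: May 4 2008.
June 2008 — 1st Sunday is Jun 1 2008.

Apr 6 2008, May 4 2008, Jun 1 2008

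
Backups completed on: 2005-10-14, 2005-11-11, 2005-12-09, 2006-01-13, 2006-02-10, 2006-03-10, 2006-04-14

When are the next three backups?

All dates are Fridays, 28, 28, 35, 28, 28, 35 days apart.
Specifically, the 2nd Friday of each month.
May 2006 — 2nd Friday is 2006-05-12.
June 2006 — 2nd Friday is 2006-06-09.
2nd Friday of July 2006: 2006-07-14.

2006-05-12, 2006-06-09, 2006-07-14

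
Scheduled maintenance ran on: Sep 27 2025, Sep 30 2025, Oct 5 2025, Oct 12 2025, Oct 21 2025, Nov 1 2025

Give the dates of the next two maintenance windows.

Nov 14 2025, Nov 29 2025

Intervals are 3, 5, 7, 9, 11 days — an arithmetic progression with common difference 2.
Next gap: 13 days. Nov 1 2025 + 13 days = Nov 14 2025.
Next gap: 15 days. Nov 14 2025 + 15 days = Nov 29 2025.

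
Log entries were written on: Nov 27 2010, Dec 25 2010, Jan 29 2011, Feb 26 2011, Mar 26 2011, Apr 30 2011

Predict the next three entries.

May 28 2011, Jun 25 2011, Jul 30 2011

All Saturdays; the gaps (28, 35, 28, 28, 35) vary with month length.
This is the last Saturday of each month.
Last Saturday of May 2011: May 28 2011.
June 2011 ends with Saturday Jun 25 2011.
July 2011 ends with Saturday Jul 30 2011.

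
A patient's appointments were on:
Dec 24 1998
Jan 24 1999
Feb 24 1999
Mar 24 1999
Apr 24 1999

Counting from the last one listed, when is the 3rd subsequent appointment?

The day-of-month is always 24 (31, 31, 28, 31 days between events).
So this recurs on the 24th of each month.
May 1999: May 24 1999.
Next: June 1999 → Jun 24 1999.
Next: July 1999 → Jul 24 1999.

Jul 24 1999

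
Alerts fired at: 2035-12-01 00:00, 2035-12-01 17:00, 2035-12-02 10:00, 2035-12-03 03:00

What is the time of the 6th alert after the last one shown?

2035-12-07 09:00

The interval is a steady 17 hours (17, 17, 17).
2035-12-03 03:00 + 17 h = 2035-12-03 20:00.
2035-12-03 20:00 + 17 h = 2035-12-04 13:00.
2035-12-04 13:00 + 17 h = 2035-12-05 06:00.
2035-12-05 06:00 + 17 h = 2035-12-05 23:00.
2035-12-05 23:00 + 17 h = 2035-12-06 16:00.
2035-12-06 16:00 + 17 h = 2035-12-07 09:00.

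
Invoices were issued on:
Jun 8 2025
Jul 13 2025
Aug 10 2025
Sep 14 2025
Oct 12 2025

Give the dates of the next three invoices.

Nov 9 2025, Dec 14 2025, Jan 11 2026

All dates are Sundays, 35, 28, 35, 28 days apart.
Specifically, the 2nd Sunday of each month.
November 2025 — 2nd Sunday is Nov 9 2025.
December 2025 — 2nd Sunday is Dec 14 2025.
2nd Sunday of January 2026: Jan 11 2026.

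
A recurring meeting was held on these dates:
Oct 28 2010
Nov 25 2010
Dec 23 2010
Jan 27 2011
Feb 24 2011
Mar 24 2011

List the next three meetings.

Apr 28 2011, May 26 2011, Jun 23 2011

Gaps: 28, 28, 35, 28, 28 days — a mix of 28 and 35. Every date is a Thursday.
Each is the 4th Thursday of its month.
April 2011 — 4th Thursday is Apr 28 2011.
4th Thursday of May 2011: May 26 2011.
4th Thursday of June 2011: Jun 23 2011.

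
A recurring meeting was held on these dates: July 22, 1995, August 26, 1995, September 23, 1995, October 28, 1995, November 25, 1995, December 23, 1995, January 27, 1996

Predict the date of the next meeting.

February 24, 1996

All dates are Saturdays, 35, 28, 35, 28, 28, 35 days apart.
Specifically, the 4th Saturday of each month.
February 1996 — 4th Saturday is February 24, 1996.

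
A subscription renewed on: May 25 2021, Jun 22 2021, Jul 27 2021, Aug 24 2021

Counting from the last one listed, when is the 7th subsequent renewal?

Mar 22 2022

All dates are Tuesdays, 28, 35, 28 days apart.
Specifically, the 4th Tuesday of each month.
4th Tuesday of September 2021: Sep 28 2021.
October 2021 — 4th Tuesday is Oct 26 2021.
4th Tuesday of November 2021: Nov 23 2021.
December 2021 — 4th Tuesday is Dec 28 2021.
4th Tuesday of January 2022: Jan 25 2022.
4th Tuesday of February 2022: Feb 22 2022.
4th Tuesday of March 2022: Mar 22 2022.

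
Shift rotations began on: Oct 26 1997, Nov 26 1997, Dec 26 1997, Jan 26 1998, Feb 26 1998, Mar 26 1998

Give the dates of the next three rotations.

Gaps: 31, 30, 31, 31, 28 days — not constant. Every event is on the 26th of the month.
Pattern: the 26th of each month.
April 1998: Apr 26 1998.
Next: May 1998 → May 26 1998.
Next: June 1998 → Jun 26 1998.

Apr 26 1998, May 26 1998, Jun 26 1998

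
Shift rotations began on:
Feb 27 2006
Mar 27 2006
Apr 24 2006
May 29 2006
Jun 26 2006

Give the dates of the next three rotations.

Every date is a Monday; gaps 28, 28, 35, 28 days.
Each is the last Monday of its month (at least one falls on the 29th or later, ruling out '4th Monday').
Last Monday of July 2006: Jul 31 2006.
August 2006 ends with Monday Aug 28 2006.
September 2006 ends with Monday Sep 25 2006.

Jul 31 2006, Aug 28 2006, Sep 25 2006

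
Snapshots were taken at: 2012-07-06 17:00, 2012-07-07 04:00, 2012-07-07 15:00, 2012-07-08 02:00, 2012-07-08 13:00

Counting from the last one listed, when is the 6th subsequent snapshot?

Spacing: 11, 11, 11, 11 h — constant 11 h.
2012-07-08 13:00 + 11 h = 2012-07-09 00:00.
2012-07-09 00:00 + 11 h = 2012-07-09 11:00.
2012-07-09 11:00 + 11 h = 2012-07-09 22:00.
2012-07-09 22:00 + 11 h = 2012-07-10 09:00.
2012-07-10 09:00 + 11 h = 2012-07-10 20:00.
2012-07-10 20:00 + 11 h = 2012-07-11 07:00.

2012-07-11 07:00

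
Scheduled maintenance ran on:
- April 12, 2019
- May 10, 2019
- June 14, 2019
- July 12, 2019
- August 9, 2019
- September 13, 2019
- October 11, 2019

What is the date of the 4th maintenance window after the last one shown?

February 14, 2020

Gaps: 28, 35, 28, 28, 35, 28 days — a mix of 28 and 35. Every date is a Friday.
Each is the 2nd Friday of its month.
November 2019 — 2nd Friday is November 8, 2019.
2nd Friday of December 2019: December 13, 2019.
2nd Friday of January 2020: January 10, 2020.
2nd Friday of February 2020: February 14, 2020.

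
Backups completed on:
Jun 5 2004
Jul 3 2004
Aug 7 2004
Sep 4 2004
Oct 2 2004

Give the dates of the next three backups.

Gaps: 28, 35, 28, 28 days — a mix of 28 and 35. Every date is a Saturday.
Each is the 1st Saturday of its month.
November 2004 — 1st Saturday is Nov 6 2004.
December 2004 — 1st Saturday is Dec 4 2004.
January 2005 — 1st Saturday is Jan 1 2005.

Nov 6 2004, Dec 4 2004, Jan 1 2005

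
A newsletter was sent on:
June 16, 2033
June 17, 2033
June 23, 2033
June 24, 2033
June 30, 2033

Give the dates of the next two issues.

Gaps: 1, 6, 1, 6 days — not constant, but cyclic with period 2.
The events fall on every Thursday and Friday.
Next Friday: July 1, 2033.
Next Thursday: July 7, 2033.

July 1, 2033; July 7, 2033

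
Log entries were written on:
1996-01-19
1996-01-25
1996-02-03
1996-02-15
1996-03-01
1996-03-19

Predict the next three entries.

Intervals are 6, 9, 12, 15, 18 days — an arithmetic progression with common difference 3.
Next gap: 21 days. 1996-03-19 + 21 days = 1996-04-09.
Next gap: 24 days. 1996-04-09 + 24 days = 1996-05-03.
Next gap: 27 days. 1996-05-03 + 27 days = 1996-05-30.

1996-04-09, 1996-05-03, 1996-05-30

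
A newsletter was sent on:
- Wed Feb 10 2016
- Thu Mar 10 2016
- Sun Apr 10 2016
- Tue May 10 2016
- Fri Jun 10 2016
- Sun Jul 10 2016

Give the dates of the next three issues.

The day-of-month is always 10 (29, 31, 30, 31, 30 days between events).
So this recurs on the 10th of each month.
August 2016: Wed Aug 10 2016.
Next: September 2016 → Sat Sep 10 2016.
October 2016: Mon Oct 10 2016.

Wed Aug 10 2016, Sat Sep 10 2016, Mon Oct 10 2016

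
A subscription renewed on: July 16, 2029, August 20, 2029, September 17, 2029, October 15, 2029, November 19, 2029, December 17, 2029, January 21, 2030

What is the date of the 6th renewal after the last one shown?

July 15, 2030

All dates are Mondays, 35, 28, 28, 35, 28, 35 days apart.
Specifically, the 3rd Monday of each month.
February 2030 — 3rd Monday is February 18, 2030.
March 2030 — 3rd Monday is March 18, 2030.
3rd Monday of April 2030: April 15, 2030.
3rd Monday of May 2030: May 20, 2030.
3rd Monday of June 2030: June 17, 2030.
3rd Monday of July 2030: July 15, 2030.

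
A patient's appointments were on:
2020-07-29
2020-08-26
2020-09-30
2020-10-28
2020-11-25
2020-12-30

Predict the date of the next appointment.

2021-01-27

These are Wednesdays with 28, 35, 28, 28, 35-day gaps.
Each is the final Wednesday of its month — 2020-07-29 is past the 28th, so '4th Wednesday' doesn't fit.
January 2021 ends with Wednesday 2021-01-27.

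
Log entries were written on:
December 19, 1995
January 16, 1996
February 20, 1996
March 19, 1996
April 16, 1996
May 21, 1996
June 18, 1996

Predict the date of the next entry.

All dates are Tuesdays, 28, 35, 28, 28, 35, 28 days apart.
Specifically, the 3rd Tuesday of each month.
July 1996 — 3rd Tuesday is July 16, 1996.

July 16, 1996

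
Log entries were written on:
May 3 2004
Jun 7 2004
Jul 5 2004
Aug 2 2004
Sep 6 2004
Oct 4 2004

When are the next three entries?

Nov 1 2004, Dec 6 2004, Jan 3 2005

These are Mondays at 28- or 35-day spacing (35, 28, 28, 35, 28).
The pattern: 1st Monday of the month.
1st Monday of November 2004: Nov 1 2004.
December 2004 — 1st Monday is Dec 6 2004.
1st Monday of January 2005: Jan 3 2005.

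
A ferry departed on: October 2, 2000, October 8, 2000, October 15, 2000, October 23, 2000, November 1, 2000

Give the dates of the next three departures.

Intervals are 6, 7, 8, 9 days — an arithmetic progression with common difference 1.
Next gap: 10 days. November 1, 2000 + 10 days = November 11, 2000.
Next gap: 11 days. November 11, 2000 + 11 days = November 22, 2000.
Next gap: 12 days. November 22, 2000 + 12 days = December 4, 2000.

November 11, 2000; November 22, 2000; December 4, 2000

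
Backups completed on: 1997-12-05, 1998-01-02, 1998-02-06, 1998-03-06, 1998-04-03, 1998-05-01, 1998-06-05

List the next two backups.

Gaps: 28, 35, 28, 28, 28, 35 days — a mix of 28 and 35. Every date is a Friday.
Each is the 1st Friday of its month.
July 1998 — 1st Friday is 1998-07-03.
August 1998 — 1st Friday is 1998-08-07.

1998-07-03, 1998-08-07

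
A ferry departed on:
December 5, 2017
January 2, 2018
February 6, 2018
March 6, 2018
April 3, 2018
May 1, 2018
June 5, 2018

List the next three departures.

July 3, 2018; August 7, 2018; September 4, 2018

All dates are Tuesdays, 28, 35, 28, 28, 28, 35 days apart.
Specifically, the 1st Tuesday of each month.
1st Tuesday of July 2018: July 3, 2018.
1st Tuesday of August 2018: August 7, 2018.
September 2018 — 1st Tuesday is September 4, 2018.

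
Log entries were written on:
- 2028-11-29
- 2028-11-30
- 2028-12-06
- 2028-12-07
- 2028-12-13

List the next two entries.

2028-12-14, 2028-12-20

Every event lands on a Wednesday or Thursday (gaps cycle 1, 6, 1, 6).
So the schedule is: every Wednesday and Thursday.
The following Thursday is 2028-12-14.
Next Wednesday: 2028-12-20.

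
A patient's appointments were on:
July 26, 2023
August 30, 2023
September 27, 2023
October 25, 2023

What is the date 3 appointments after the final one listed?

All Wednesdays; the gaps (35, 28, 28) vary with month length.
This is the last Wednesday of each month.
November 2023 ends with Wednesday November 29, 2023.
Last Wednesday of December 2023: December 27, 2023.
January 2024 ends with Wednesday January 31, 2024.

January 31, 2024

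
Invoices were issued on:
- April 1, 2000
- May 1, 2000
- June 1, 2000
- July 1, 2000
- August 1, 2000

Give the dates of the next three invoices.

September 1, 2000; October 1, 2000; November 1, 2000

Each date is the 1st; the gaps (30, 31, 30, 31) track the month lengths.
The rule is the 1st of each month.
September 2000: September 1, 2000.
October 2000: October 1, 2000.
Next: November 2000 → November 1, 2000.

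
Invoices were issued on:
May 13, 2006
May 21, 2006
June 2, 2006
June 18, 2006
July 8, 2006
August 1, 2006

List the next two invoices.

August 29, 2006; September 30, 2006

Intervals are 8, 12, 16, 20, 24 days — an arithmetic progression with common difference 4.
Next gap: 28 days. August 1, 2006 + 28 days = August 29, 2006.
Next gap: 32 days. August 29, 2006 + 32 days = September 30, 2006.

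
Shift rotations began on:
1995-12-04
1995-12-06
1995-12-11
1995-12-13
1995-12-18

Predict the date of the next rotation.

1995-12-20

The gap pattern 2, 5, 2, 5 repeats every 2 events.
These are the Mondays and Wednesdays of each week.
Next Wednesday: 1995-12-20.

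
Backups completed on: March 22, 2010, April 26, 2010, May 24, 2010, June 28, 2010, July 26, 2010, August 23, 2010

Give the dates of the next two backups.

These are Mondays at 28- or 35-day spacing (35, 28, 35, 28, 28).
The pattern: 4th Monday of the month.
September 2010 — 4th Monday is September 27, 2010.
October 2010 — 4th Monday is October 25, 2010.

September 27, 2010; October 25, 2010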